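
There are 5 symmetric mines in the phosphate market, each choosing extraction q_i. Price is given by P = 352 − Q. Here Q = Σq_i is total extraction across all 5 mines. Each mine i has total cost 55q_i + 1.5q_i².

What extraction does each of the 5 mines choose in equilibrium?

33

A representative mine's profit is π_i = q_i(352 − Q) − 55q_i − 1.5q_i², with Q = q_i + Σ_{j≠i} q_j.
First-order condition: 297 − 5q_i − Σ_{j≠i} q_j = 0.
Imposing symmetry (q_j = q for all j) turns Σ_{j≠i} q_j into 4q, so 297 = 9q and q = 33.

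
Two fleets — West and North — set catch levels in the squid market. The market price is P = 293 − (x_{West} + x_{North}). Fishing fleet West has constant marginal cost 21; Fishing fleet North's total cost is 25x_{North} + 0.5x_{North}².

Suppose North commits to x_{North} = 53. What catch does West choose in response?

Fishing fleet West's profit: π = x_{West}(293 − (x_{West} + x_{North})) − 21x_{West}.
∂π/∂x_{West} = 272 − 2x_{West} − x_{North} = 0, so x_{West} = 136 − 0.5x_{North}.
At x_{North} = 53: x_{West} = 136 − 0.5·53 = 109.5.

109.5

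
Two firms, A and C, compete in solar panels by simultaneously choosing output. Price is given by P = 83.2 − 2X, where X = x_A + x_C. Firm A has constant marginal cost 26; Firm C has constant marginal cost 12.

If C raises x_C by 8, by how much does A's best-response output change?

-4

Firm A's profit: π = x_A(83.2 − 2(x_A + x_C)) − 26x_A.
∂π/∂x_A = 57.2 − 4x_A − 2x_C = 0, so x_A = 14.3 − 0.5x_C.
The reaction-function slope is −0.5, so an 8-unit rise in x_C moves x_A by −0.5 × 8 = −4. A's best response falls — the actions are strategic substitutes.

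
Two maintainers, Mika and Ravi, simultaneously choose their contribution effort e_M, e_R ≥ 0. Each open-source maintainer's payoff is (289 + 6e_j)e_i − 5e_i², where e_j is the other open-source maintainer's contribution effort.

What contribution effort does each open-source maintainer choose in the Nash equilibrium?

72.25

Mika's payoff is (289 + 6e_R)e_M − 5e_M².
∂π/∂e_M = 289 + 6e_R − 10e_M = 0, so e_M = 28.9 + 0.6e_R.
Setting e_M = e_R in the reaction function: e_M = 28.9 + 0.6e_M, so e_M = 28.9 / 0.4 = 72.25.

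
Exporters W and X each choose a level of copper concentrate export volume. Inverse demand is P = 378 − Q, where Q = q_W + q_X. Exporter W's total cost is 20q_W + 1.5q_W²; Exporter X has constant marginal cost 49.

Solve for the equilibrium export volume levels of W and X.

Exporter W's profit: π = q_W(378 − (q_W + q_X)) − 20q_W − 1.5q_W².
∂π/∂q_W = 358 − 5q_W − q_X = 0, so q_W = 71.6 − 0.2q_X.
For X: ∂π/∂q_X = 329 − 2q_X − q_W = 0 ⇒ q_X = 164.5 − 0.5q_W.
Plugging q_X into W's best response: q_W = 71.6 − 0.2(164.5 − 0.5q_W) ⇒ 0.9q_W = 38.7, so q_W = 43.
Then q_X = 164.5 − 0.5·43 = 143.

43, 143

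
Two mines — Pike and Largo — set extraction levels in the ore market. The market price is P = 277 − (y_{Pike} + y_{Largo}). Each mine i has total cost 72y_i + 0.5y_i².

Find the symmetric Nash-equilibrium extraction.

Mine Pike's profit: π = y_{Pike}(277 − (y_{Pike} + y_{Largo})) − 72y_{Pike} − 0.5y_{Pike}².
∂π/∂y_{Pike} = 205 − 3y_{Pike} − y_{Largo} = 0, so y_{Pike} = 205/3 − (1/3)y_{Largo}.
The game is symmetric, so in equilibrium y_{Largo} = y_{Pike}: the reaction function gives (4/3)y_{Pike} = 205/3, hence y_{Pike} = 51.25.

51.25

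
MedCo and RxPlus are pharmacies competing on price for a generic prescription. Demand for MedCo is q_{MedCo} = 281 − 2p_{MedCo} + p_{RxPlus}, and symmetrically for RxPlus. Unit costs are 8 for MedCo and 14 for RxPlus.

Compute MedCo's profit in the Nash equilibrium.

MedCo's profit: π = (p_{MedCo} − 8)(281 − 2p_{MedCo} + p_{RxPlus}).
∂π/∂p_{MedCo} = 297 − 4p_{MedCo} + p_{RxPlus} = 0 ⇒ p_{MedCo} = 74.25 + 0.25p_{RxPlus}.
Similarly p_{RxPlus} = 77.25 + 0.25p_{MedCo}.
Substituting the second reaction function into the first: p_{MedCo} = 74.25 + 0.25(77.25 + 0.25p_{MedCo}), which gives 0.9375p_{MedCo} = 93.5625 ⇒ p_{MedCo} = 99.8.
Then p_{RxPlus} = 77.25 + 0.25·99.8 = 102.2.
q_{MedCo} = 281 − 2·99.8 + 102.2 = 183.6.
Profit = (99.8 − 8)·183.6 = 16854.48.

16854.48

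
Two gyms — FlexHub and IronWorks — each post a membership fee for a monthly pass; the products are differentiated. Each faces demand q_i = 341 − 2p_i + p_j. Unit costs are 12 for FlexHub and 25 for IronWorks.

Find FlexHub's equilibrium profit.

FlexHub's profit: π = (p_{FlexHub} − 12)(341 − 2p_{FlexHub} + p_{IronWorks}).
∂π/∂p_{FlexHub} = 365 − 4p_{FlexHub} + p_{IronWorks} = 0 ⇒ p_{FlexHub} = 91.25 + 0.25p_{IronWorks}.
Similarly p_{IronWorks} = 97.75 + 0.25p_{FlexHub}.
Solving the two reaction functions simultaneously: (1 − (0.25)(0.25))p_{FlexHub} = 91.25 + 0.25·97.75, so 0.9375p_{FlexHub} = 115.6875 and p_{FlexHub} = 123.4.
Then p_{IronWorks} = 97.75 + 0.25·123.4 = 128.6.
q_{FlexHub} = 341 − 2·123.4 + 128.6 = 222.8.
Profit = (123.4 − 12)·222.8 = 24819.92.

24819.92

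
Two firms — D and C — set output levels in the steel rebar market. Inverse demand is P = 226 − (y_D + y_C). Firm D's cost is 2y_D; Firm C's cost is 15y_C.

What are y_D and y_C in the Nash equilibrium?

Firm D's profit: π = y_D(226 − (y_D + y_C)) − 2y_D.
∂π/∂y_D = 224 − 2y_D − y_C = 0, so y_D = 112 − 0.5y_C.
By the same steps for C: y_C = 105.5 − 0.5y_D.
Solving the two reaction functions simultaneously: (1 − (−0.5)(−0.5))y_D = 112 − 0.5·105.5, so 0.75y_D = 59.25 and y_D = 79.
Then y_C = 105.5 − 0.5·79 = 66.

79, 66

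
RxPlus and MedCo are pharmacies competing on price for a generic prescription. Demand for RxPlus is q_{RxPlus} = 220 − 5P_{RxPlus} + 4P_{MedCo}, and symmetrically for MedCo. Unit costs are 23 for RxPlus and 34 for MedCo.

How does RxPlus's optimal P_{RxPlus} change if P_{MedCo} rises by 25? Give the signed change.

10

RxPlus's profit: π = (P_{RxPlus} − 23)(220 − 5P_{RxPlus} + 4P_{MedCo}).
∂π/∂P_{RxPlus} = 335 − 10P_{RxPlus} + 4P_{MedCo} = 0 ⇒ P_{RxPlus} = 33.5 + 0.4P_{MedCo}.
The reaction-function slope is 0.4, so a 25-unit rise in P_{MedCo} moves P_{RxPlus} by 0.4 × 25 = 10. RxPlus's best response rises — the actions are strategic complements.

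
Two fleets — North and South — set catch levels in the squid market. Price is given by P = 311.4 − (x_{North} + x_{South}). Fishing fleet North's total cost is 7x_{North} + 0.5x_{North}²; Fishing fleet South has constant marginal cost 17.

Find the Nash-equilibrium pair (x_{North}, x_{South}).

62.88, 115.76

Fishing fleet North's profit: π = x_{North}(311.4 − (x_{North} + x_{South})) − 7x_{North} − 0.5x_{North}².
∂π/∂x_{North} = 304.4 − 3x_{North} − x_{South} = 0, so x_{North} = 1522/15 − (1/3)x_{South}.
For South: ∂π/∂x_{South} = 294.4 − 2x_{South} − x_{North} = 0 ⇒ x_{South} = 147.2 − 0.5x_{North}.
Solving the two reaction functions simultaneously: (1 − (−1/3)(−0.5))x_{North} = 1522/15 − (1/3)·147.2, so (5/6)x_{North} = 52.4 and x_{North} = 62.88.
Then x_{South} = 147.2 − 0.5·62.88 = 115.76.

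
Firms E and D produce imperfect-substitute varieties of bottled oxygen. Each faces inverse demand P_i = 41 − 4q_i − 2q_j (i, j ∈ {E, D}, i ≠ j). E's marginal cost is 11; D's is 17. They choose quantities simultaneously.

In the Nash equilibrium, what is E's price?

23.8

Firm E's profit: π = q_E(41 − 4q_E − 2q_D) − 11q_E.
∂π/∂q_E = 30 − 8q_E − 2q_D = 0 ⇒ q_E = 3.75 − 0.25q_D.
Similarly q_D = 3 − 0.25q_E.
Plugging q_D into E's best response: q_E = 3.75 − 0.25(3 − 0.25q_E) ⇒ 0.9375q_E = 3, so q_E = 3.2.
Then q_D = 3 − 0.25·3.2 = 2.2.
P_E = 41 − 4·3.2 − 2·2.2 = 23.8.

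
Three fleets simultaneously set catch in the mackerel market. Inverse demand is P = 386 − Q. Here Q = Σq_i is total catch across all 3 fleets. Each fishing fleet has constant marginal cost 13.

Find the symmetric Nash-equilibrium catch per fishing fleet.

93.25

A representative fishing fleet's profit is π_i = q_i(386 − Q) − 13q_i, with Q = q_i + Σ_{j≠i} q_j.
First-order condition: 373 − 2q_i − Σ_{j≠i} q_j = 0.
Imposing symmetry (q_j = q for all j) turns Σ_{j≠i} q_j into 2q, so 373 = 4q and q = 93.25.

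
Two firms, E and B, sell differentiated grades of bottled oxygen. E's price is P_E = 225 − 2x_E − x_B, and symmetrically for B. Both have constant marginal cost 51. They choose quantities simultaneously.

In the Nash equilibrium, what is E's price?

120.6

Firm E's profit: π = x_E(225 − 2x_E − x_B) − 51x_E.
∂π/∂x_E = 174 − 4x_E − x_B = 0 ⇒ x_E = 43.5 − 0.25x_B.
Setting x_E = x_B in the reaction function: x_E = 43.5 − 0.25x_E, so x_E = 43.5 / 1.25 = 34.8.
P_E = 225 − 2·34.8 − 34.8 = 120.6.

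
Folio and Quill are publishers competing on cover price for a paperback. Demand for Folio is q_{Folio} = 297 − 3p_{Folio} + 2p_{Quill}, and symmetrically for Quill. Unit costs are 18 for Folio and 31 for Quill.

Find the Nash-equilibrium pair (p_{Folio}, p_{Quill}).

Folio's profit: π = (p_{Folio} − 18)(297 − 3p_{Folio} + 2p_{Quill}).
∂π/∂p_{Folio} = 351 − 6p_{Folio} + 2p_{Quill} = 0 ⇒ p_{Folio} = 58.5 + (1/3)p_{Quill}.
Similarly p_{Quill} = 65 + (1/3)p_{Folio}.
Solving the two reaction functions simultaneously: (1 − (1/3)(1/3))p_{Folio} = 58.5 + (1/3)·65, so (8/9)p_{Folio} = 481/6 and p_{Folio} = 90.1875.
Then p_{Quill} = 65 + (1/3)·90.1875 = 95.0625.

90.1875, 95.0625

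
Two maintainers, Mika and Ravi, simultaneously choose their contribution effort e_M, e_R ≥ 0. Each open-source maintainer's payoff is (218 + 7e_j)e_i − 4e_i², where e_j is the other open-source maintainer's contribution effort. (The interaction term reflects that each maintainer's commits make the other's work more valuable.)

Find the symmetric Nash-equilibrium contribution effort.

218

Mika's payoff is (218 + 7e_R)e_M − 4e_M².
∂π/∂e_M = 218 + 7e_R − 8e_M = 0, so e_M = 27.25 + 0.875e_R.
The game is symmetric, so in equilibrium e_R = e_M: the reaction function gives 0.125e_M = 27.25, hence e_M = 218.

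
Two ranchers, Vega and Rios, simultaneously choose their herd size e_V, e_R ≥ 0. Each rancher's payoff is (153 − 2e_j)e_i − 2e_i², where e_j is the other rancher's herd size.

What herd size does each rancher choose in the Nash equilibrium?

Vega's payoff is (153 − 2e_R)e_V − 2e_V².
∂π/∂e_V = 153 − 2e_R − 4e_V = 0, so e_V = 38.25 − 0.5e_R.
Setting e_V = e_R in the reaction function: e_V = 38.25 − 0.5e_V, so e_V = 38.25 / 1.5 = 25.5.

25.5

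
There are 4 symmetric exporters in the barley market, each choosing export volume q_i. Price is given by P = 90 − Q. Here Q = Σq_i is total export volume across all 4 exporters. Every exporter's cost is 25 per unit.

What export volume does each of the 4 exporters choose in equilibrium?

13

A representative exporter's profit is π_i = q_i(90 − Q) − 25q_i, with Q = q_i + Σ_{j≠i} q_j.
First-order condition: 65 − 2q_i − Σ_{j≠i} q_j = 0.
Imposing symmetry (q_j = q for all j) turns Σ_{j≠i} q_j into 3q, so 65 = 5q and q = 13.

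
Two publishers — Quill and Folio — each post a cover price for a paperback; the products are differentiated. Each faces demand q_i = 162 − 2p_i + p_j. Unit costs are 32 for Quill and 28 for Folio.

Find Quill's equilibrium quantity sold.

Quill's profit: π = (p_{Quill} − 32)(162 − 2p_{Quill} + p_{Folio}).
∂π/∂p_{Quill} = 226 − 4p_{Quill} + p_{Folio} = 0 ⇒ p_{Quill} = 56.5 + 0.25p_{Folio}.
Similarly p_{Folio} = 54.5 + 0.25p_{Quill}.
Plugging p_{Folio} into Quill's best response: p_{Quill} = 56.5 + 0.25(54.5 + 0.25p_{Quill}) ⇒ 0.9375p_{Quill} = 70.125, so p_{Quill} = 74.8.
Then p_{Folio} = 54.5 + 0.25·74.8 = 73.2.
q_{Quill} = 162 − 2·74.8 + 73.2 = 85.6.

85.6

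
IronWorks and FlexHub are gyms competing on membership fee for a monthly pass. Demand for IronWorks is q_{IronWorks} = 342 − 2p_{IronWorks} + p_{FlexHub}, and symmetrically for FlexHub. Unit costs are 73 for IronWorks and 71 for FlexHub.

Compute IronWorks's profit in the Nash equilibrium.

15984.72

IronWorks's profit: π = (p_{IronWorks} − 73)(342 − 2p_{IronWorks} + p_{FlexHub}).
∂π/∂p_{IronWorks} = 488 − 4p_{IronWorks} + p_{FlexHub} = 0 ⇒ p_{IronWorks} = 122 + 0.25p_{FlexHub}.
Similarly p_{FlexHub} = 121 + 0.25p_{IronWorks}.
Solving the two reaction functions simultaneously: (1 − (0.25)(0.25))p_{IronWorks} = 122 + 0.25·121, so 0.9375p_{IronWorks} = 152.25 and p_{IronWorks} = 162.4.
Then p_{FlexHub} = 121 + 0.25·162.4 = 161.6.
q_{IronWorks} = 342 − 2·162.4 + 161.6 = 178.8.
Profit = (162.4 − 73)·178.8 = 15984.72.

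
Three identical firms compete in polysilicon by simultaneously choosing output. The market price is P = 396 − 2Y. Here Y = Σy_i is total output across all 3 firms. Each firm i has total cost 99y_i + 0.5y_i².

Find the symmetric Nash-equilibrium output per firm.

33

A representative firm's profit is π_i = y_i(396 − 2Y) − 99y_i − 0.5y_i², with Y = y_i + Σ_{j≠i} y_j.
First-order condition: 297 − 5y_i − 2Σ_{j≠i} y_j = 0.
With identical firms, set every y_j = y: then 297 − 5y − 4y = 0, i.e. y = 297/9 = 33.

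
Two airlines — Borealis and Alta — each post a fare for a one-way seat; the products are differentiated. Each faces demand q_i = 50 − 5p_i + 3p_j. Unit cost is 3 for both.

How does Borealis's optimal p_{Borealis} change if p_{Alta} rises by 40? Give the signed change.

Borealis's profit: π = (p_{Borealis} − 3)(50 − 5p_{Borealis} + 3p_{Alta}).
∂π/∂p_{Borealis} = 65 − 10p_{Borealis} + 3p_{Alta} = 0 ⇒ p_{Borealis} = 6.5 + 0.3p_{Alta}.
The reaction-function slope is 0.3, so a 40-unit rise in p_{Alta} moves p_{Borealis} by 0.3 × 40 = 12. Borealis's best response rises — the actions are strategic complements.

12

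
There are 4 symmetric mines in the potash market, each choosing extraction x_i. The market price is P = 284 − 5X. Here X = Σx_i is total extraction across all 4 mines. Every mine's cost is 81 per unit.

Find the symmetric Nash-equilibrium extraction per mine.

A representative mine's profit is π_i = x_i(284 − 5X) − 81x_i, with X = x_i + Σ_{j≠i} x_j.
First-order condition: 203 − 10x_i − 5Σ_{j≠i} x_j = 0.
In a symmetric equilibrium every mine chooses the same x, so Σ_{j≠i} x_j = 3x. The condition becomes 203 − 25x = 0, giving x = 203/25 = 8.12.

8.12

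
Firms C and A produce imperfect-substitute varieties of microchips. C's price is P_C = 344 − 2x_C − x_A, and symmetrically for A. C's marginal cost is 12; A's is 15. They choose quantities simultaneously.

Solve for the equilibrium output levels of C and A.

Firm C's profit: π = x_C(344 − 2x_C − x_A) − 12x_C.
∂π/∂x_C = 332 − 4x_C − x_A = 0 ⇒ x_C = 83 − 0.25x_A.
Similarly x_A = 82.25 − 0.25x_C.
Substituting the second reaction function into the first: x_C = 83 − 0.25(82.25 − 0.25x_C), which gives 0.9375x_C = 62.4375 ⇒ x_C = 66.6.
Then x_A = 82.25 − 0.25·66.6 = 65.6.

66.6, 65.6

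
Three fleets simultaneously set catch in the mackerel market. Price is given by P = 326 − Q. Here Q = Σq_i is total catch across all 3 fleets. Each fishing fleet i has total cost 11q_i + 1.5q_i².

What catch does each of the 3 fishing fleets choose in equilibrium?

A representative fishing fleet's profit is π_i = q_i(326 − Q) − 11q_i − 1.5q_i², with Q = q_i + Σ_{j≠i} q_j.
First-order condition: 315 − 5q_i − Σ_{j≠i} q_j = 0.
With identical fishing fleets, set every q_j = q: then 315 − 5q − 2q = 0, i.e. q = 315/7 = 45.

45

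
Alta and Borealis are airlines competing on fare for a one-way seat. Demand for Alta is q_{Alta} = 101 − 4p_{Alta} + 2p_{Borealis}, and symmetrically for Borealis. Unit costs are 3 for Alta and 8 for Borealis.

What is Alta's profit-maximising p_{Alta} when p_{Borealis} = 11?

Alta's profit: π = (p_{Alta} − 3)(101 − 4p_{Alta} + 2p_{Borealis}).
∂π/∂p_{Alta} = 113 − 8p_{Alta} + 2p_{Borealis} = 0 ⇒ p_{Alta} = 14.125 + 0.25p_{Borealis}.
At p_{Borealis} = 11: p_{Alta} = 14.125 + 0.25·11 = 16.875.

16.875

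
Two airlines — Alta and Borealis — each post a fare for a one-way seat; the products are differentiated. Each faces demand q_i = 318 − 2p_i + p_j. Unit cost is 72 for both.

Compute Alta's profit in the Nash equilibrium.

13448

Alta's profit: π = (p_{Alta} − 72)(318 − 2p_{Alta} + p_{Borealis}).
∂π/∂p_{Alta} = 462 − 4p_{Alta} + p_{Borealis} = 0 ⇒ p_{Alta} = 115.5 + 0.25p_{Borealis}.
Setting p_{Alta} = p_{Borealis} in the reaction function: p_{Alta} = 115.5 + 0.25p_{Alta}, so p_{Alta} = 115.5 / 0.75 = 154.
q_{Alta} = 318 − 2·154 + 154 = 164.
Profit = (154 − 72)·164 = 13448.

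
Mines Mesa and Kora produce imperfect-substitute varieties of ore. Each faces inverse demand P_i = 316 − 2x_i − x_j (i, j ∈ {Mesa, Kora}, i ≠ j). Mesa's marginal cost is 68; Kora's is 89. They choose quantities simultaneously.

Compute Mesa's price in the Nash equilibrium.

Mine Mesa's profit: π = x_{Mesa}(316 − 2x_{Mesa} − x_{Kora}) − 68x_{Mesa}.
∂π/∂x_{Mesa} = 248 − 4x_{Mesa} − x_{Kora} = 0 ⇒ x_{Mesa} = 62 − 0.25x_{Kora}.
Similarly x_{Kora} = 56.75 − 0.25x_{Mesa}.
Substituting the second reaction function into the first: x_{Mesa} = 62 − 0.25(56.75 − 0.25x_{Mesa}), which gives 0.9375x_{Mesa} = 47.8125 ⇒ x_{Mesa} = 51.
Then x_{Kora} = 56.75 − 0.25·51 = 44.
P_{Mesa} = 316 − 2·51 − 44 = 170.

170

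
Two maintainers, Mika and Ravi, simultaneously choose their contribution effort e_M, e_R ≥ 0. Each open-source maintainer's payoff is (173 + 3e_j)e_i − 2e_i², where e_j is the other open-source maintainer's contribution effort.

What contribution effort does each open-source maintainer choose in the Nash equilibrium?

Mika's payoff is (173 + 3e_R)e_M − 2e_M².
∂π/∂e_M = 173 + 3e_R − 4e_M = 0, so e_M = 43.25 + 0.75e_R.
By symmetry e_R = e_M; substituting into the reaction function, 0.25e_M = 43.25 and e_M = 173.

173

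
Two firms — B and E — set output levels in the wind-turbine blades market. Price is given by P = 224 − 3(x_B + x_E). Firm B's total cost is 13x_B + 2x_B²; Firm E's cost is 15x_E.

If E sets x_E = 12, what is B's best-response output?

17.5

Firm B's profit: π = x_B(224 − 3(x_B + x_E)) − 13x_B − 2x_B².
∂π/∂x_B = 211 − 10x_B − 3x_E = 0, so x_B = 21.1 − 0.3x_E.
At x_E = 12: x_B = 21.1 − 0.3·12 = 17.5.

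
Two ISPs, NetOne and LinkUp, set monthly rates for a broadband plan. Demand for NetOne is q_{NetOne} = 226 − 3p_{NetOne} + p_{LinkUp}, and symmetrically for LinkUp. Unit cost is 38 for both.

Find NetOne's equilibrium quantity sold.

NetOne's profit: π = (p_{NetOne} − 38)(226 − 3p_{NetOne} + p_{LinkUp}).
∂π/∂p_{NetOne} = 340 − 6p_{NetOne} + p_{LinkUp} = 0 ⇒ p_{NetOne} = 170/3 + (1/6)p_{LinkUp}.
Setting p_{NetOne} = p_{LinkUp} in the reaction function: p_{NetOne} = 170/3 + (1/6)p_{NetOne}, so p_{NetOne} = (170/3) / (5/6) = 68.
q_{NetOne} = 226 − 3·68 + 68 = 90.

90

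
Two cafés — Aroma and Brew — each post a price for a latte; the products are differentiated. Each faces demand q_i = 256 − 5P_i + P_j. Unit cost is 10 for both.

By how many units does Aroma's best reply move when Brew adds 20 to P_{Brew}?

Aroma's profit: π = (P_{Aroma} − 10)(256 − 5P_{Aroma} + P_{Brew}).
∂π/∂P_{Aroma} = 306 − 10P_{Aroma} + P_{Brew} = 0 ⇒ P_{Aroma} = 30.6 + 0.1P_{Brew}.
The reaction-function slope is 0.1, so a 20-unit rise in P_{Brew} moves P_{Aroma} by 0.1 × 20 = 2. Aroma's best response rises — the actions are strategic complements.

2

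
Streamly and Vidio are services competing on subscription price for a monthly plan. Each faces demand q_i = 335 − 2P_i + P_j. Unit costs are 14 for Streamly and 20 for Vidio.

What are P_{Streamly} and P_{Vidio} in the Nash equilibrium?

Streamly's profit: π = (P_{Streamly} − 14)(335 − 2P_{Streamly} + P_{Vidio}).
∂π/∂P_{Streamly} = 363 − 4P_{Streamly} + P_{Vidio} = 0 ⇒ P_{Streamly} = 90.75 + 0.25P_{Vidio}.
Similarly P_{Vidio} = 93.75 + 0.25P_{Streamly}.
Solving the two reaction functions simultaneously: (1 − (0.25)(0.25))P_{Streamly} = 90.75 + 0.25·93.75, so 0.9375P_{Streamly} = 114.1875 and P_{Streamly} = 121.8.
Then P_{Vidio} = 93.75 + 0.25·121.8 = 124.2.

121.8, 124.2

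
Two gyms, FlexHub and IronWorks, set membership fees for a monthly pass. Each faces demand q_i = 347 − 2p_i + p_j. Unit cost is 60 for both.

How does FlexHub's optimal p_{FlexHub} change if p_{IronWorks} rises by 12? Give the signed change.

FlexHub's profit: π = (p_{FlexHub} − 60)(347 − 2p_{FlexHub} + p_{IronWorks}).
∂π/∂p_{FlexHub} = 467 − 4p_{FlexHub} + p_{IronWorks} = 0 ⇒ p_{FlexHub} = 116.75 + 0.25p_{IronWorks}.
The reaction-function slope is 0.25, so a 12-unit rise in p_{IronWorks} moves p_{FlexHub} by 0.25 × 12 = 3. FlexHub's best response rises — the actions are strategic complements.

3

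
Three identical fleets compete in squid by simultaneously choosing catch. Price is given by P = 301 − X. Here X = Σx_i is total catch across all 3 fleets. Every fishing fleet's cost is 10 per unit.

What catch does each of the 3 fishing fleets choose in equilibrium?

72.75

A representative fishing fleet's profit is π_i = x_i(301 − X) − 10x_i, with X = x_i + Σ_{j≠i} x_j.
First-order condition: 291 − 2x_i − Σ_{j≠i} x_j = 0.
With identical fishing fleets, set every x_j = x: then 291 − 2x − 2x = 0, i.e. x = 291/4 = 72.75.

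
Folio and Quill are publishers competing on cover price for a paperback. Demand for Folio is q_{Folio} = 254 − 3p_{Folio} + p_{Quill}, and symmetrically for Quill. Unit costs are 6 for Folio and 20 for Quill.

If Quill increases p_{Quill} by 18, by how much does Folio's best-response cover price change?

3

Folio's profit: π = (p_{Folio} − 6)(254 − 3p_{Folio} + p_{Quill}).
∂π/∂p_{Folio} = 272 − 6p_{Folio} + p_{Quill} = 0 ⇒ p_{Folio} = 136/3 + (1/6)p_{Quill}.
The reaction-function slope is 1/6, so an 18-unit rise in p_{Quill} moves p_{Folio} by 1/6 × 18 = 3. Folio's best response rises — the actions are strategic complements.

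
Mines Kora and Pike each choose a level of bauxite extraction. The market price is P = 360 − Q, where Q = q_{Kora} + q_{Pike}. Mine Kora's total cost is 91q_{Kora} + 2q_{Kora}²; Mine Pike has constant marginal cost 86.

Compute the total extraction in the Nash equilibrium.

Mine Kora's profit: π = q_{Kora}(360 − (q_{Kora} + q_{Pike})) − 91q_{Kora} − 2q_{Kora}².
∂π/∂q_{Kora} = 269 − 6q_{Kora} − q_{Pike} = 0, so q_{Kora} = 269/6 − (1/6)q_{Pike}.
For Pike: ∂π/∂q_{Pike} = 274 − 2q_{Pike} − q_{Kora} = 0 ⇒ q_{Pike} = 137 − 0.5q_{Kora}.
Substituting the second reaction function into the first: q_{Kora} = 269/6 − (1/6)(137 − 0.5q_{Kora}), which gives (11/12)q_{Kora} = 22 ⇒ q_{Kora} = 24.
Then q_{Pike} = 137 − 0.5·24 = 125.
Total extraction: 24 + 125 = 149.

149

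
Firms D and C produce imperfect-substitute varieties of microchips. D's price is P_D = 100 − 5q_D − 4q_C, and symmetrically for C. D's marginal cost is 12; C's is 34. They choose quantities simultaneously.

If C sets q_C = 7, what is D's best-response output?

6

Firm D's profit: π = q_D(100 − 5q_D − 4q_C) − 12q_D.
∂π/∂q_D = 88 − 10q_D − 4q_C = 0 ⇒ q_D = 8.8 − 0.4q_C.
At q_C = 7: q_D = 8.8 − 0.4·7 = 6.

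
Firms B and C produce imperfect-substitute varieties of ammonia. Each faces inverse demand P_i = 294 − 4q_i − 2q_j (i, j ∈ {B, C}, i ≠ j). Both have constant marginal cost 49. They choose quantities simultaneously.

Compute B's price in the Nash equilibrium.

147

Firm B's profit: π = q_B(294 − 4q_B − 2q_C) − 49q_B.
∂π/∂q_B = 245 − 8q_B − 2q_C = 0 ⇒ q_B = 30.625 − 0.25q_C.
Setting q_B = q_C in the reaction function: q_B = 30.625 − 0.25q_B, so q_B = 30.625 / 1.25 = 24.5.
P_B = 294 − 4·24.5 − 2·24.5 = 147.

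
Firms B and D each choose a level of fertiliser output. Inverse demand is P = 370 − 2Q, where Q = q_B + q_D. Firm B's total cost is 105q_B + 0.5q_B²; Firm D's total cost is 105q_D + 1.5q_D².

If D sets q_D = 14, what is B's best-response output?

47.4

Firm B's profit: π = q_B(370 − 2(q_B + q_D)) − 105q_B − 0.5q_B².
∂π/∂q_B = 265 − 5q_B − 2q_D = 0, so q_B = 53 − 0.4q_D.
At q_D = 14: q_B = 53 − 0.4·14 = 47.4.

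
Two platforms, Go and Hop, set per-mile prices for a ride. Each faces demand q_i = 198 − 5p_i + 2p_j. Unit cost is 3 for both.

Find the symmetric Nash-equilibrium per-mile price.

26.625

Go's profit: π = (p_{Go} − 3)(198 − 5p_{Go} + 2p_{Hop}).
∂π/∂p_{Go} = 213 − 10p_{Go} + 2p_{Hop} = 0 ⇒ p_{Go} = 21.3 + 0.2p_{Hop}.
By symmetry p_{Hop} = p_{Go}; substituting into the reaction function, 0.8p_{Go} = 21.3 and p_{Go} = 26.625.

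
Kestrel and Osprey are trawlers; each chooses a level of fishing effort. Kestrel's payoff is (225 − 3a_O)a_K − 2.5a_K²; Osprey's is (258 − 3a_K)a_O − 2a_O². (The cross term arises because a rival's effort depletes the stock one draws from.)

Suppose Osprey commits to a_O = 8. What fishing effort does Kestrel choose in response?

Expanding Kestrel's payoff: 225a_K − 3a_Oa_K − 2.5a_K².
∂π/∂a_K = 225 − 3a_O − 5a_K = 0, so a_K = 45 − 0.6a_O.
At a_O = 8: a_K = 45 − 0.6·8 = 40.2.

40.2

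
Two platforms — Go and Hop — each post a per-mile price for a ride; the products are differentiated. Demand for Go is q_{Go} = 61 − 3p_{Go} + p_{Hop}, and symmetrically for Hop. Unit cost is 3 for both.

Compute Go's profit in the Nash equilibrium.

Go's profit: π = (p_{Go} − 3)(61 − 3p_{Go} + p_{Hop}).
∂π/∂p_{Go} = 70 − 6p_{Go} + p_{Hop} = 0 ⇒ p_{Go} = 35/3 + (1/6)p_{Hop}.
The game is symmetric, so in equilibrium p_{Hop} = p_{Go}: the reaction function gives (5/6)p_{Go} = 35/3, hence p_{Go} = 14.
q_{Go} = 61 − 3·14 + 14 = 33.
Profit = (14 − 3)·33 = 363.

363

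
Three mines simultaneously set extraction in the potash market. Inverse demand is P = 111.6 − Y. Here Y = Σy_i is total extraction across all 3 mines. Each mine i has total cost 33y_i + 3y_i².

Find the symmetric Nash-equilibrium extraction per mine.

7.86

A representative mine's profit is π_i = y_i(111.6 − Y) − 33y_i − 3y_i², with Y = y_i + Σ_{j≠i} y_j.
First-order condition: 78.6 − 8y_i − Σ_{j≠i} y_j = 0.
In a symmetric equilibrium every mine chooses the same y, so Σ_{j≠i} y_j = 2y. The condition becomes 78.6 − 10y = 0, giving y = 78.6/10 = 7.86.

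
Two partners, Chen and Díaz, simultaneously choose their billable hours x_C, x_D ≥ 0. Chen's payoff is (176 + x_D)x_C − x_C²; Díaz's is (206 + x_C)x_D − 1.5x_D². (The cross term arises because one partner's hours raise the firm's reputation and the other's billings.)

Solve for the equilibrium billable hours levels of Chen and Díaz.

146.8, 117.6

Expanding Chen's payoff: 176x_C + x_Dx_C − x_C².
∂π/∂x_C = 176 + x_D − 2x_C = 0, so x_C = 88 + 0.5x_D.
Likewise for Díaz: x_D = 206/3 + (1/3)x_C.
Substituting the second reaction function into the first: x_C = 88 + 0.5(206/3 + (1/3)x_C), which gives (5/6)x_C = 367/3 ⇒ x_C = 146.8.
Then x_D = 206/3 + (1/3)·146.8 = 117.6.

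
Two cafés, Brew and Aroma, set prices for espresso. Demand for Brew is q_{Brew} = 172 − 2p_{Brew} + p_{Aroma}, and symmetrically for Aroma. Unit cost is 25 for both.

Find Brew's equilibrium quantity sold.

98

Brew's profit: π = (p_{Brew} − 25)(172 − 2p_{Brew} + p_{Aroma}).
∂π/∂p_{Brew} = 222 − 4p_{Brew} + p_{Aroma} = 0 ⇒ p_{Brew} = 55.5 + 0.25p_{Aroma}.
By symmetry p_{Aroma} = p_{Brew}; substituting into the reaction function, 0.75p_{Brew} = 55.5 and p_{Brew} = 74.
q_{Brew} = 172 − 2·74 + 74 = 98.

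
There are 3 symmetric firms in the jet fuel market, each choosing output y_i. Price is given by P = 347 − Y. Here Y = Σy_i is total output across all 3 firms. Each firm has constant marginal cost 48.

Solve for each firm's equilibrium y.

A representative firm's profit is π_i = y_i(347 − Y) − 48y_i, with Y = y_i + Σ_{j≠i} y_j.
First-order condition: 299 − 2y_i − Σ_{j≠i} y_j = 0.
With identical firms, set every y_j = y: then 299 − 2y − 2y = 0, i.e. y = 299/4 = 74.75.

74.75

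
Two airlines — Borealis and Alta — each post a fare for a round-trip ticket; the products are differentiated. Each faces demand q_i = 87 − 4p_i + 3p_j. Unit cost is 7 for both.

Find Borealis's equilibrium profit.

1024

Borealis's profit: π = (p_{Borealis} − 7)(87 − 4p_{Borealis} + 3p_{Alta}).
∂π/∂p_{Borealis} = 115 − 8p_{Borealis} + 3p_{Alta} = 0 ⇒ p_{Borealis} = 14.375 + 0.375p_{Alta}.
The game is symmetric, so in equilibrium p_{Alta} = p_{Borealis}: the reaction function gives 0.625p_{Borealis} = 14.375, hence p_{Borealis} = 23.
q_{Borealis} = 87 − 4·23 + 3·23 = 64.
Profit = (23 − 7)·64 = 1024.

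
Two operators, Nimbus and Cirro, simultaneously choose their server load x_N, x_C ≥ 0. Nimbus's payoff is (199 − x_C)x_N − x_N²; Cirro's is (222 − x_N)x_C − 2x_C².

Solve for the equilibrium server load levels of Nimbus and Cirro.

82, 35

Expanding Nimbus's payoff: 199x_N − x_Cx_N − x_N².
∂π/∂x_N = 199 − x_C − 2x_N = 0, so x_N = 99.5 − 0.5x_C.
Likewise for Cirro: x_C = 55.5 − 0.25x_N.
Plugging x_C into Nimbus's best response: x_N = 99.5 − 0.5(55.5 − 0.25x_N) ⇒ 0.875x_N = 71.75, so x_N = 82.
Then x_C = 55.5 − 0.25·82 = 35.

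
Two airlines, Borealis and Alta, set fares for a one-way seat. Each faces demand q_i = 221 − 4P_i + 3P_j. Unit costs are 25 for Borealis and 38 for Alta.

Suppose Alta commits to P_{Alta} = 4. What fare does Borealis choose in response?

Borealis's profit: π = (P_{Borealis} − 25)(221 − 4P_{Borealis} + 3P_{Alta}).
∂π/∂P_{Borealis} = 321 − 8P_{Borealis} + 3P_{Alta} = 0 ⇒ P_{Borealis} = 40.125 + 0.375P_{Alta}.
At P_{Alta} = 4: P_{Borealis} = 40.125 + 0.375·4 = 41.625.

41.625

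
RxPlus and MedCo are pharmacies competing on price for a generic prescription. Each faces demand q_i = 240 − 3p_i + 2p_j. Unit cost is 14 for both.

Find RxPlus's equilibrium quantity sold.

RxPlus's profit: π = (p_{RxPlus} − 14)(240 − 3p_{RxPlus} + 2p_{MedCo}).
∂π/∂p_{RxPlus} = 282 − 6p_{RxPlus} + 2p_{MedCo} = 0 ⇒ p_{RxPlus} = 47 + (1/3)p_{MedCo}.
The game is symmetric, so in equilibrium p_{MedCo} = p_{RxPlus}: the reaction function gives (2/3)p_{RxPlus} = 47, hence p_{RxPlus} = 70.5.
q_{RxPlus} = 240 − 3·70.5 + 2·70.5 = 169.5.

169.5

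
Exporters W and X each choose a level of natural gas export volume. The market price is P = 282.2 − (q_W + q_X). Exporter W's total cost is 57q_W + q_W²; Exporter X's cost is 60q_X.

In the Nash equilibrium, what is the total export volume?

Exporter W's profit: π = q_W(282.2 − (q_W + q_X)) − 57q_W − q_W².
∂π/∂q_W = 225.2 − 4q_W − q_X = 0, so q_W = 56.3 − 0.25q_X.
For X: ∂π/∂q_X = 222.2 − 2q_X − q_W = 0 ⇒ q_X = 111.1 − 0.5q_W.
Solving the two reaction functions simultaneously: (1 − (−0.25)(−0.5))q_W = 56.3 − 0.25·111.1, so 0.875q_W = 28.525 and q_W = 32.6.
Then q_X = 111.1 − 0.5·32.6 = 94.8.
Total export volume: 32.6 + 94.8 = 127.4.

127.4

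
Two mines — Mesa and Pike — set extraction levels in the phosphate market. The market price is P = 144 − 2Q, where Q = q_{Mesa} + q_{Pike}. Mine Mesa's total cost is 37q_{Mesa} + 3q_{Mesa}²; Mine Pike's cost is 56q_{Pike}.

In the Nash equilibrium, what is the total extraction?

25.5

Mine Mesa's profit: π = q_{Mesa}(144 − 2(q_{Mesa} + q_{Pike})) − 37q_{Mesa} − 3q_{Mesa}².
∂π/∂q_{Mesa} = 107 − 10q_{Mesa} − 2q_{Pike} = 0, so q_{Mesa} = 10.7 − 0.2q_{Pike}.
For Pike: ∂π/∂q_{Pike} = 88 − 4q_{Pike} − 2q_{Mesa} = 0 ⇒ q_{Pike} = 22 − 0.5q_{Mesa}.
Plugging q_{Pike} into Mesa's best response: q_{Mesa} = 10.7 − 0.2(22 − 0.5q_{Mesa}) ⇒ 0.9q_{Mesa} = 6.3, so q_{Mesa} = 7.
Then q_{Pike} = 22 − 0.5·7 = 18.5.
Total extraction: 7 + 18.5 = 25.5.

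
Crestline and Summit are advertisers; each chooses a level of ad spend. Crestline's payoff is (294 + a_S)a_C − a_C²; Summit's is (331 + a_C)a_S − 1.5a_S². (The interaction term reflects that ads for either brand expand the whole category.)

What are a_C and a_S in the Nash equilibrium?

Expanding Crestline's payoff: 294a_C + a_Sa_C − a_C².
∂π/∂a_C = 294 + a_S − 2a_C = 0, so a_C = 147 + 0.5a_S.
Likewise for Summit: a_S = 331/3 + (1/3)a_C.
Plugging a_S into Crestline's best response: a_C = 147 + 0.5(331/3 + (1/3)a_C) ⇒ (5/6)a_C = 1213/6, so a_C = 242.6.
Then a_S = 331/3 + (1/3)·242.6 = 191.2.

242.6, 191.2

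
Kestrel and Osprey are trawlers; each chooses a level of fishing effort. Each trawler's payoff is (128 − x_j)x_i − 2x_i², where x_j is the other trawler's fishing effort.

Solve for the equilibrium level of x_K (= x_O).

25.6

Kestrel's payoff is (128 − x_O)x_K − 2x_K².
∂π/∂x_K = 128 − x_O − 4x_K = 0, so x_K = 32 − 0.25x_O.
Setting x_K = x_O in the reaction function: x_K = 32 − 0.25x_K, so x_K = 32 / 1.25 = 25.6.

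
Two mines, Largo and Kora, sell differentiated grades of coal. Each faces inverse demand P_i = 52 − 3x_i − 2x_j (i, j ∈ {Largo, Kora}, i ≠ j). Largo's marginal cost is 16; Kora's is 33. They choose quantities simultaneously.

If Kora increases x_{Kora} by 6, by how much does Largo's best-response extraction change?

-2

Mine Largo's profit: π = x_{Largo}(52 − 3x_{Largo} − 2x_{Kora}) − 16x_{Largo}.
∂π/∂x_{Largo} = 36 − 6x_{Largo} − 2x_{Kora} = 0 ⇒ x_{Largo} = 6 − (1/3)x_{Kora}.
The reaction-function slope is −1/3, so a 6-unit rise in x_{Kora} moves x_{Largo} by −1/3 × 6 = −2. Largo's best response falls — the actions are strategic substitutes.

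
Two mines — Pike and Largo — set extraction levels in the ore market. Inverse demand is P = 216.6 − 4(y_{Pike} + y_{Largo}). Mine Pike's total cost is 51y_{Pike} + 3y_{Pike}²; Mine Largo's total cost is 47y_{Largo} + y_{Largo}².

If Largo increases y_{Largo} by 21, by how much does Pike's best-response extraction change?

Mine Pike's profit: π = y_{Pike}(216.6 − 4(y_{Pike} + y_{Largo})) − 51y_{Pike} − 3y_{Pike}².
∂π/∂y_{Pike} = 165.6 − 14y_{Pike} − 4y_{Largo} = 0, so y_{Pike} = 414/35 − (2/7)y_{Largo}.
The reaction-function slope is −2/7, so a 21-unit rise in y_{Largo} moves y_{Pike} by −2/7 × 21 = −6. Pike's best response falls — the actions are strategic substitutes.

-6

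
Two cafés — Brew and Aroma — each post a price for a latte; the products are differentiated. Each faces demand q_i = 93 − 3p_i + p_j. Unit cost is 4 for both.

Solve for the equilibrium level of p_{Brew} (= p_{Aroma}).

21

Brew's profit: π = (p_{Brew} − 4)(93 − 3p_{Brew} + p_{Aroma}).
∂π/∂p_{Brew} = 105 − 6p_{Brew} + p_{Aroma} = 0 ⇒ p_{Brew} = 17.5 + (1/6)p_{Aroma}.
The game is symmetric, so in equilibrium p_{Aroma} = p_{Brew}: the reaction function gives (5/6)p_{Brew} = 17.5, hence p_{Brew} = 21.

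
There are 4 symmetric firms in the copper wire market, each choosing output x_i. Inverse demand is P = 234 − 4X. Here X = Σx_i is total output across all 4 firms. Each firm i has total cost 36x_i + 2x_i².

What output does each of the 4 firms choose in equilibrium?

8.25

A representative firm's profit is π_i = x_i(234 − 4X) − 36x_i − 2x_i², with X = x_i + Σ_{j≠i} x_j.
First-order condition: 198 − 12x_i − 4Σ_{j≠i} x_j = 0.
Imposing symmetry (x_j = x for all j) turns Σ_{j≠i} x_j into 3x, so 198 = 24x and x = 8.25.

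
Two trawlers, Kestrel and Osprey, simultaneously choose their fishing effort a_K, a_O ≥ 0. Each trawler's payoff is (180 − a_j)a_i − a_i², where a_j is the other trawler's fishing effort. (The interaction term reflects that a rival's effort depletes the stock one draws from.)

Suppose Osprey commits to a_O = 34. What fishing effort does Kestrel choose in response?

Kestrel's payoff is (180 − a_O)a_K − a_K².
∂π/∂a_K = 180 − a_O − 2a_K = 0, so a_K = 90 − 0.5a_O.
At a_O = 34: a_K = 90 − 0.5·34 = 73.

73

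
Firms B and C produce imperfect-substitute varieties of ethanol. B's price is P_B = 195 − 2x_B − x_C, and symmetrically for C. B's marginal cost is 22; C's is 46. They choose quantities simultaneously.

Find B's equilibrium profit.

2620.88

Firm B's profit: π = x_B(195 − 2x_B − x_C) − 22x_B.
∂π/∂x_B = 173 − 4x_B − x_C = 0 ⇒ x_B = 43.25 − 0.25x_C.
Similarly x_C = 37.25 − 0.25x_B.
Plugging x_C into B's best response: x_B = 43.25 − 0.25(37.25 − 0.25x_B) ⇒ 0.9375x_B = 33.9375, so x_B = 36.2.
Then x_C = 37.25 − 0.25·36.2 = 28.2.
P_B = 195 − 2·36.2 − 28.2 = 94.4.
Profit = (94.4 − 22)·36.2 = 2620.88.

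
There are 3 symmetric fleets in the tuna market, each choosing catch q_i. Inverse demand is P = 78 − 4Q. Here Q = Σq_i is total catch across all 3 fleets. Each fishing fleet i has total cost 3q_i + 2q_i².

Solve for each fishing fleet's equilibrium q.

3.75

A representative fishing fleet's profit is π_i = q_i(78 − 4Q) − 3q_i − 2q_i², with Q = q_i + Σ_{j≠i} q_j.
First-order condition: 75 − 12q_i − 4Σ_{j≠i} q_j = 0.
With identical fishing fleets, set every q_j = q: then 75 − 12q − 8q = 0, i.e. q = 75/20 = 3.75.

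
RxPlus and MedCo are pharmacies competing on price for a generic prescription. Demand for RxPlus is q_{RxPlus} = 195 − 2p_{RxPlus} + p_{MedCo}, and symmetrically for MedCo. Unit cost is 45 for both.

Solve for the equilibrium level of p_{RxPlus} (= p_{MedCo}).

RxPlus's profit: π = (p_{RxPlus} − 45)(195 − 2p_{RxPlus} + p_{MedCo}).
∂π/∂p_{RxPlus} = 285 − 4p_{RxPlus} + p_{MedCo} = 0 ⇒ p_{RxPlus} = 71.25 + 0.25p_{MedCo}.
Setting p_{RxPlus} = p_{MedCo} in the reaction function: p_{RxPlus} = 71.25 + 0.25p_{RxPlus}, so p_{RxPlus} = 71.25 / 0.75 = 95.

95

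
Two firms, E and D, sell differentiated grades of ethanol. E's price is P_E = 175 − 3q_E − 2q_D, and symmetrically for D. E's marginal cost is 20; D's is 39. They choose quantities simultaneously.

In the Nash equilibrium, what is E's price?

Firm E's profit: π = q_E(175 − 3q_E − 2q_D) − 20q_E.
∂π/∂q_E = 155 − 6q_E − 2q_D = 0 ⇒ q_E = 155/6 − (1/3)q_D.
Similarly q_D = 68/3 − (1/3)q_E.
Solving the two reaction functions simultaneously: (1 − (−1/3)(−1/3))q_E = 155/6 − (1/3)·(68/3), so (8/9)q_E = 329/18 and q_E = 20.5625.
Then q_D = 68/3 − (1/3)·20.5625 = 15.8125.
P_E = 175 − 3·20.5625 − 2·15.8125 = 81.6875.

81.6875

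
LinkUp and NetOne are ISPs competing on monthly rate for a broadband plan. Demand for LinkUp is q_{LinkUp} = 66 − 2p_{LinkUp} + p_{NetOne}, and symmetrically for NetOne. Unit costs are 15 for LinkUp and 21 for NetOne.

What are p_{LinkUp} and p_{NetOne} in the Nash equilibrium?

32.8, 35.2

LinkUp's profit: π = (p_{LinkUp} − 15)(66 − 2p_{LinkUp} + p_{NetOne}).
∂π/∂p_{LinkUp} = 96 − 4p_{LinkUp} + p_{NetOne} = 0 ⇒ p_{LinkUp} = 24 + 0.25p_{NetOne}.
Similarly p_{NetOne} = 27 + 0.25p_{LinkUp}.
Solving the two reaction functions simultaneously: (1 − (0.25)(0.25))p_{LinkUp} = 24 + 0.25·27, so 0.9375p_{LinkUp} = 30.75 and p_{LinkUp} = 32.8.
Then p_{NetOne} = 27 + 0.25·32.8 = 35.2.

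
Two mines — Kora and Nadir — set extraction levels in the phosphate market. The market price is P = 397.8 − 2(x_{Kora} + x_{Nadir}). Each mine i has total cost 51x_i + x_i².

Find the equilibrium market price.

Mine Kora's profit: π = x_{Kora}(397.8 − 2(x_{Kora} + x_{Nadir})) − 51x_{Kora} − x_{Kora}².
∂π/∂x_{Kora} = 346.8 − 6x_{Kora} − 2x_{Nadir} = 0, so x_{Kora} = 57.8 − (1/3)x_{Nadir}.
By symmetry x_{Nadir} = x_{Kora}; substituting into the reaction function, (4/3)x_{Kora} = 57.8 and x_{Kora} = 43.35.
Equilibrium price: P = 397.8 − 2·86.7 = 224.4.

224.4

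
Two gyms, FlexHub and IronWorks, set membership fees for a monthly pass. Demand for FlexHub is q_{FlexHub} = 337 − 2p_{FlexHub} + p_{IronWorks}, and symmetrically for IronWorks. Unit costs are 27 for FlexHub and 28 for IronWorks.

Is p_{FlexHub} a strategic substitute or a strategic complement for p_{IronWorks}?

strategic complements

FlexHub's profit: π = (p_{FlexHub} − 27)(337 − 2p_{FlexHub} + p_{IronWorks}).
∂π/∂p_{FlexHub} = 391 − 4p_{FlexHub} + p_{IronWorks} = 0 ⇒ p_{FlexHub} = 97.75 + 0.25p_{IronWorks}.
The best-response slope dp_{FlexHub}/dp_{IronWorks} = 0.25 > 0: the reaction function is upward-sloping, so the choices are strategic complements.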